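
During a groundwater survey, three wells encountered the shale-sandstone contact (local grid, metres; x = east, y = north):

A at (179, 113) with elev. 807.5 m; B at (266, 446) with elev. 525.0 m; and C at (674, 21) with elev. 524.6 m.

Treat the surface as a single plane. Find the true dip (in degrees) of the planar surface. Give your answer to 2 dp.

Let the plane be z = a·x + b·y + c.
B−A: 87a + 333b = −282.5;  C−A: 495a − 92b = −282.9.
Solving gives a = −0.69542, b = −0.66666.
Gradient magnitude |∇z| = √(a² + b²) = √(0.48361 + 0.44444) = 0.96335.
True dip = arctan(0.96335) = 43.93°, dipping toward NE (azimuth ≈ 046°).

43.93°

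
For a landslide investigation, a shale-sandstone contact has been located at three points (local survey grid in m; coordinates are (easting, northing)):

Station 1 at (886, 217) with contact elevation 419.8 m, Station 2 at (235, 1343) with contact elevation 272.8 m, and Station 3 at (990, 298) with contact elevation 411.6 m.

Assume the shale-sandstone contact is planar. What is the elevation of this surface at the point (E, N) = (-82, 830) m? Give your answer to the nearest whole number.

330 m

Two edge vectors: Station 1→Station 2 = (-651, 1126, -147), Station 1→Station 3 = (104, 81, -8.2).
Normal n = (Station 1→Station 2) × (Station 1→Station 3) = (2673.8, -20626.2, -169835).
So ∂z/∂E = −n_x/n_z = 0.01574 and ∂z/∂N = −n_y/n_z = −0.12145.
Intercept c from Station 1: 419.8 − 13.95 + 26.35 = 432.21.
At (-82, 830): z = −1.3 − 100.8 + 432.21 = 330.1 m.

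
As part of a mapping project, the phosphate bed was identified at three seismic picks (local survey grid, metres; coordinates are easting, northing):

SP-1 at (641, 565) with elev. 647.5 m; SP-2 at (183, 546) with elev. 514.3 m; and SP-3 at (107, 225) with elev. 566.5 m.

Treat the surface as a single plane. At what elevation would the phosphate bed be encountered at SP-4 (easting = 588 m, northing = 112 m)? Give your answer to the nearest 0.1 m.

737.5 m

Let the plane be z = a·easting + b·northing + c.
SP-2−SP-1: −458a − 19b = −133.2;  SP-3−SP-1: −534a − 340b = −81.
Solving gives a = 0.30053, b = −0.23377.
Then c = 647.5 − a·641 − b·565 = 586.94.
At (588, 112): z = 176.7 − 26.2 + 586.94 = 737.5 m.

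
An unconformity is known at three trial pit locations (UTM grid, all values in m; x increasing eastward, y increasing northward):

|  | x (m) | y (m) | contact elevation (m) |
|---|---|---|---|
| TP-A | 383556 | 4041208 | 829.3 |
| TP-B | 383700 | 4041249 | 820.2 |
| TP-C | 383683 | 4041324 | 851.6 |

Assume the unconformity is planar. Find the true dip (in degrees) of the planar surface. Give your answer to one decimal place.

22.6°

Let the plane be z = a·x + b·y + c.
TP-B−TP-A: 144a + 41b = −9.1;  TP-C−TP-A: 127a + 116b = 22.3.
Solving gives a = −0.17134, b = 0.37983.
Gradient magnitude |∇z| = √(a² + b²) = √(0.02936 + 0.14427) = 0.41669.
True dip = arctan(0.41669) = 22.6°, dipping toward SSE (azimuth ≈ 156°).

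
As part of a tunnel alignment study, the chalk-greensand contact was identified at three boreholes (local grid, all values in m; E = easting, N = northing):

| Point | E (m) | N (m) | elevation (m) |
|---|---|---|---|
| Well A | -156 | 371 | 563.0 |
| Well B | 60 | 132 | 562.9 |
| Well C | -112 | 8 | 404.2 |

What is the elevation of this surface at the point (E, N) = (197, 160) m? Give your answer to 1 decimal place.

Two edge vectors: Well A→Well B = (216, -239, -0.1), Well A→Well C = (44, -363, -158.8).
Normal n = (Well A→Well B) × (Well A→Well C) = (37916.9, 34296.4, -67892).
So ∂z/∂E = −n_x/n_z = 0.55849 and ∂z/∂N = −n_y/n_z = 0.50516.
Intercept c from Well A: 563 + 87.12 − 187.41 = 462.71.
At (197, 160): z = 110.0 + 80.8 + 462.71 = 653.6 m.

653.6 m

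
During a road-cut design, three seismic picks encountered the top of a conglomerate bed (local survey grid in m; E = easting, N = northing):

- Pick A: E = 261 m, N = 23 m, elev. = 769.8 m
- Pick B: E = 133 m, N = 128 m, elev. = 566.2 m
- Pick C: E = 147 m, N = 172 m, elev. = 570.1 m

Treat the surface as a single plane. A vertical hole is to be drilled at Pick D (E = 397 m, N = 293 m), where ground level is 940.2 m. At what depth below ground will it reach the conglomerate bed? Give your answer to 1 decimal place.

80.4 m

Let the plane be z = a·E + b·N + c.
Pick B−Pick A: −128a + 105b = −203.6;  Pick C−Pick A: −114a + 149b = −199.7.
Solving gives a = 1.31905, b = −0.33106.
Then c = 769.8 − a·261 − b·23 = 433.14.
At (397, 293): z_contact = 523.66 − 97.00 + 433.14 = 859.80 m.
Depth below ground = 940.2 − 859.80 = 80.4 m.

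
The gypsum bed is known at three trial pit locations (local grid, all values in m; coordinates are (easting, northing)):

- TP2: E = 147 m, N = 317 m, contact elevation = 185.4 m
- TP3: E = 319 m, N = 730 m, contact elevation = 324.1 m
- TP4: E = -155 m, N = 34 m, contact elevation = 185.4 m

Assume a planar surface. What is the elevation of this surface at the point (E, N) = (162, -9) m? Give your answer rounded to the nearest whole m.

Two edge vectors: TP2→TP3 = (172, 413, 138.7), TP2→TP4 = (-302, -283, 0).
Normal n = (TP2→TP3) × (TP2→TP4) = (39252.1, -41887.4, 76050).
So ∂z/∂E = −n_x/n_z = −0.51614 and ∂z/∂N = −n_y/n_z = 0.55079.
Intercept c from TP2: 185.4 + 75.87 − 174.60 = 86.67.
At (162, -9): z = −83.6 − 5.0 + 86.67 = -1.9 m.

-2 m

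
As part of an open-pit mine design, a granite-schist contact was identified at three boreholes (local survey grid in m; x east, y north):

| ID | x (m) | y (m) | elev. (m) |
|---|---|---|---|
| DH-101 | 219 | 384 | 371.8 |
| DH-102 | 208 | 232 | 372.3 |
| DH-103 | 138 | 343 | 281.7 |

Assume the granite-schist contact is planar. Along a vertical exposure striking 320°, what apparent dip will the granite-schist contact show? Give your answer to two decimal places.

39.00°

Two edge vectors: DH-101→DH-102 = (-11, -152, 0.5), DH-101→DH-103 = (-81, -41, -90.1).
Normal n = (DH-101→DH-102) × (DH-101→DH-103) = (13715.7, -1031.6, -11861).
So ∂z/∂x = −n_x/n_z = 1.15637 and ∂z/∂y = −n_y/n_z = −0.08697.
Unit vector along 320° is (sin 320°, cos 320°) = (-0.6428, 0.7660).
Slope in that direction = a·(-0.6428) + b·(0.7660) = −0.80993.
Apparent dip = arctan|0.80993| = 39.00° (true dip is 49.2°, so apparent ≤ true as expected).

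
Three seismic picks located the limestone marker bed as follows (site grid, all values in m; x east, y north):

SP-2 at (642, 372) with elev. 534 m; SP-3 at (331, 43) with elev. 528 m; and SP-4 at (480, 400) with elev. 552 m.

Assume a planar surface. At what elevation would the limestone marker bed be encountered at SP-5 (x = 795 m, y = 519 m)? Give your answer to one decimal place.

535.4 m

Let the plane be z = a·x + b·y + c.
SP-3−SP-2: −311a − 329b = −6;  SP-4−SP-2: −162a + 28b = 18.
Solving gives a = −0.09280, b = 0.10596.
Then c = 534 − a·642 − b·372 = 554.16.
At (795, 519): z = −73.8 + 55.0 + 554.16 = 535.4 m.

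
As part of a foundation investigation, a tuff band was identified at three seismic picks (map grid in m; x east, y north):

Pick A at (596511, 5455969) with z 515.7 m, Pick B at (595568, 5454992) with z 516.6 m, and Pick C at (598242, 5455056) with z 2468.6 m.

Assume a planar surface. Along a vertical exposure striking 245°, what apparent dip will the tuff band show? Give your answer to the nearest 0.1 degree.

Two edge vectors: Pick A→Pick B = (-943, -977, 0.9), Pick A→Pick C = (1731, -913, 1952.9).
Normal n = (Pick A→Pick B) × (Pick A→Pick C) = (-1907161.6, 1843142.6, 2552146).
So ∂z/∂x = −n_x/n_z = 0.74728 and ∂z/∂y = −n_y/n_z = −0.72219.
Unit vector along 245° is (sin 245°, cos 245°) = (-0.9063, -0.4226).
Slope in that direction = a·(-0.9063) + b·(-0.4226) = −0.37205.
Apparent dip = arctan|0.37205| = 20.4° (true dip is 46.1°, so apparent ≤ true as expected).

20.4°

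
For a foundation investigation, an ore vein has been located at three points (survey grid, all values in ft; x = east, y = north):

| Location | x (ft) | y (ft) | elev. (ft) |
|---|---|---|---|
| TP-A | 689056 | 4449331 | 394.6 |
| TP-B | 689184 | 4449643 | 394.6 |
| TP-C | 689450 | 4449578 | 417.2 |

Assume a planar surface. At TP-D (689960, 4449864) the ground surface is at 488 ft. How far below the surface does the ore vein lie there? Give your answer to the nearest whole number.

Two edge vectors: TP-A→TP-B = (128, 312, 0), TP-A→TP-C = (394, 247, 22.6).
Normal n = (TP-A→TP-B) × (TP-A→TP-C) = (7051.2, -2892.8, -91312).
So ∂z/∂x = −n_x/n_z = 0.07722096 and ∂z/∂y = −n_y/n_z = −0.03168039.
Intercept c from TP-A: 394.6 − 53209.56 + 140956.55 = 88141.59.
At (689960, 4449864): z_contact = 53279.4 − 140973.4 + 88141.59 = 447.5 ft.
Depth below ground = 488 − 447.5 = 40 ft.

40 ft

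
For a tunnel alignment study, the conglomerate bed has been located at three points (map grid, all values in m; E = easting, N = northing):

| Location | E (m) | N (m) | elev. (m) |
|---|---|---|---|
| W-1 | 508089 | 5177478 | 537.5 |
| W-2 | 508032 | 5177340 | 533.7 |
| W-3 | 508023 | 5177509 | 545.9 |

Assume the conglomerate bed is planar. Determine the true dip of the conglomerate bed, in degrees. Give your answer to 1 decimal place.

6.7°

Let the plane be z = a·E + b·N + c.
W-2−W-1: −57a − 138b = −3.8;  W-3−W-1: −66a + 31b = 8.4.
Solving gives a = −0.09576, b = 0.06709.
Gradient magnitude |∇z| = √(a² + b²) = √(0.00917 + 0.00450) = 0.11692.
True dip = arctan(0.11692) = 6.7°, dipping toward SE (azimuth ≈ 125°).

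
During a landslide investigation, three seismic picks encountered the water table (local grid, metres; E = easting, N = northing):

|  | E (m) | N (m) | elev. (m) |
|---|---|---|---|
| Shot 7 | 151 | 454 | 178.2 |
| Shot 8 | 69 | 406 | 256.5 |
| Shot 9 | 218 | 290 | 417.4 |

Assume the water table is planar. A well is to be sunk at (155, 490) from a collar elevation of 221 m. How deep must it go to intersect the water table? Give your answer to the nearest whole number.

97 m

Let the plane be z = a·E + b·N + c.
Shot 8−Shot 7: −82a − 48b = 78.3;  Shot 9−Shot 7: 67a − 164b = 239.2.
Solving gives a = −0.08159, b = −1.49187.
Then c = 178.2 − a·151 − b·454 = 867.83.
At (155, 490): z_contact = −12.6 − 731.0 + 867.83 = 124.2 m.
Depth below ground = 221 − 124.2 = 97 m.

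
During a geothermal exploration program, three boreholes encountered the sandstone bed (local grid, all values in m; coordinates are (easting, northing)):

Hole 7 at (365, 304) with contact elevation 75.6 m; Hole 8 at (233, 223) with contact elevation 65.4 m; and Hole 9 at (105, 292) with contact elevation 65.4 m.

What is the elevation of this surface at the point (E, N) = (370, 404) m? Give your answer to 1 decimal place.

82.5 m

Let the plane be z = a·E + b·N + c.
Hole 8−Hole 7: −132a − 81b = −10.2;  Hole 9−Hole 7: −260a − 12b = −10.2.
Solving gives a = 0.03614, b = 0.06704.
Then c = 75.6 − a·365 − b·304 = 42.03.
At (370, 404): z = 13.4 + 27.1 + 42.03 = 82.5 m.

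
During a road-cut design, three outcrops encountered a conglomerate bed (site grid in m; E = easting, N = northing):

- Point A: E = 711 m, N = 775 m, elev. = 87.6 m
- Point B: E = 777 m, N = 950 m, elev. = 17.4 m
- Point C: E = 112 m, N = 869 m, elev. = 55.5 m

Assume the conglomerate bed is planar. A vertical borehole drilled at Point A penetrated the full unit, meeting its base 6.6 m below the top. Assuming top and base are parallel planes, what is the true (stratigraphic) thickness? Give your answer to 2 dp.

Two edge vectors: Point A→Point B = (66, 175, -70.2), Point A→Point C = (-599, 94, -32.1).
Normal n = (Point A→Point B) × (Point A→Point C) = (981.3, 44168.4, 111029).
So ∂z/∂E = −n_x/n_z = −0.00884 and ∂z/∂N = −n_y/n_z = −0.39781.
|∇z| = √(a²+b²) = 0.39791, so dip δ = arctan(0.39791) = 21.70°.
True thickness = vertical thickness × cos δ = 6.6 × cos 21.70° = 6.13 m.

6.13 m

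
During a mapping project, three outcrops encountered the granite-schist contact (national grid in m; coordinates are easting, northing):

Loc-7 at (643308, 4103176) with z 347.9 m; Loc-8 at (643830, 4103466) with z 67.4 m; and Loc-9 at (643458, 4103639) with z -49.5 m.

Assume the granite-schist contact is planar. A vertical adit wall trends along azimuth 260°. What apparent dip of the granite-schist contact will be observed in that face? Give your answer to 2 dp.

Two edge vectors: Loc-7→Loc-8 = (522, 290, -280.5), Loc-7→Loc-9 = (150, 463, -397.4).
Normal n = (Loc-7→Loc-8) × (Loc-7→Loc-9) = (14625.5, 165367.8, 198186).
So ∂z/∂easting = −n_x/n_z = −0.07380 and ∂z/∂northing = −n_y/n_z = −0.83441.
Unit vector along 260° is (sin 260°, cos 260°) = (-0.9848, -0.1736).
Slope in that direction = a·(-0.9848) + b·(-0.1736) = 0.21757.
Apparent dip = arctan|0.21757| = 12.27° (true dip is 40.0°, so apparent ≤ true as expected).

12.27°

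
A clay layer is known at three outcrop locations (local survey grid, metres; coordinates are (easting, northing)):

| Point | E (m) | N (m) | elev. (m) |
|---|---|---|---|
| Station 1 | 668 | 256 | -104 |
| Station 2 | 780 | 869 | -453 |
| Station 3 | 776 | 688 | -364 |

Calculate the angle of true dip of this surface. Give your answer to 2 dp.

Let the plane be z = a·E + b·N + c.
Station 2−Station 1: 112a + 613b = −349;  Station 3−Station 1: 108a + 432b = −260.
Solving gives a = −0.48328, b = −0.48103.
Gradient magnitude |∇z| = √(a² + b²) = √(0.23356 + 0.23139) = 0.68187.
True dip = arctan(0.68187) = 34.29°, dipping toward NE (azimuth ≈ 045°).

34.29°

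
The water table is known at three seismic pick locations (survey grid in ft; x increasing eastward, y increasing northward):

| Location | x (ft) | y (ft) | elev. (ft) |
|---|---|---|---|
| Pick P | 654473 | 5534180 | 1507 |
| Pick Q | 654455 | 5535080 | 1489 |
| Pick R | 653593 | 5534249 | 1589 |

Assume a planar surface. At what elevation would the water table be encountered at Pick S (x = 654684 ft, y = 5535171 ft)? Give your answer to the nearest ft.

Two edge vectors: Pick P→Pick Q = (-18, 900, -18), Pick P→Pick R = (-880, 69, 82).
Normal n = (Pick P→Pick Q) × (Pick P→Pick R) = (75042, 17316, 790758).
So ∂z/∂x = −n_x/n_z = −0.09489882 and ∂z/∂y = −n_y/n_z = −0.02189798.
Intercept c from Pick P: 1507 + 62108.71 + 121187.34 = 184803.06.
At (654684, 5535171): z = −62128.7 − 121209.0 + 184803.06 = 1465.3 ft.

1465 ft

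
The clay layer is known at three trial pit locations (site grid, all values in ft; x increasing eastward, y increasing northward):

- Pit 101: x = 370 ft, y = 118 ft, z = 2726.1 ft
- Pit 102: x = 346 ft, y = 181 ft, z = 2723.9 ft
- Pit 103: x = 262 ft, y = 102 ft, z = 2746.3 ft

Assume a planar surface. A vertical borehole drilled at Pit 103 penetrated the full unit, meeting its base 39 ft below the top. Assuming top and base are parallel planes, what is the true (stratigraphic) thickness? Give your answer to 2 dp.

38.25 ft

Two edge vectors: Pit 101→Pit 102 = (-24, 63, -2.2), Pit 101→Pit 103 = (-108, -16, 20.2).
Normal n = (Pit 101→Pit 102) × (Pit 101→Pit 103) = (1237.4, 722.4, 7188).
So ∂z/∂x = −n_x/n_z = −0.17215 and ∂z/∂y = −n_y/n_z = −0.10050.
|∇z| = √(a²+b²) = 0.19934, so dip δ = arctan(0.19934) = 11.27°.
True thickness = vertical thickness × cos δ = 39 × cos 11.27° = 38.25 ft.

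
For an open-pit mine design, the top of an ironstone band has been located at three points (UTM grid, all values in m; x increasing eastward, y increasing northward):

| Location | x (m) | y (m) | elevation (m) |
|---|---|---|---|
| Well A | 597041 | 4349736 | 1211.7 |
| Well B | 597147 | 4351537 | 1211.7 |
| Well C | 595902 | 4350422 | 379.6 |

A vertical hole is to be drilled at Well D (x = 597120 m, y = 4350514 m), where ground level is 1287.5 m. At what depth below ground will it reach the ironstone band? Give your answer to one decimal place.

52.4 m

Let the plane be z = a·x + b·y + c.
Well B−Well A: 106a + 1801b = 0;  Well C−Well A: −1139a + 686b = −832.1.
Solving gives a = 0.705542983, b = −0.041525573.
Then c = 1211.7 − a·597041 − b·4349736 = −239401.11.
At (597120, 4350514): z_contact = 421293.83 − 180657.58 − 239401.11 = 1235.13 m.
Depth below ground = 1287.5 − 1235.13 = 52.4 m.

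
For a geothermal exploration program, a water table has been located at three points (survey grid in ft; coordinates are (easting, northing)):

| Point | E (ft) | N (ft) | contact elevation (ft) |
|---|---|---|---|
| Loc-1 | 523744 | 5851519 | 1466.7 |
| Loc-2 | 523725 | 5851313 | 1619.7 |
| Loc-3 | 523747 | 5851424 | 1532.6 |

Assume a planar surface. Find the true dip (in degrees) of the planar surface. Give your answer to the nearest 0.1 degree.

Two edge vectors: Loc-1→Loc-2 = (-19, -206, 153), Loc-1→Loc-3 = (3, -95, 65.9).
Normal n = (Loc-1→Loc-2) × (Loc-1→Loc-3) = (959.6, 1711.1, 2423).
So ∂z/∂E = −n_x/n_z = −0.39604 and ∂z/∂N = −n_y/n_z = −0.70619.
Gradient magnitude |∇z| = √(a² + b²) = √(0.15685 + 0.49871) = 0.80966.
True dip = arctan(0.80966) = 39.0°, dipping toward NNE (azimuth ≈ 029°).

39.0°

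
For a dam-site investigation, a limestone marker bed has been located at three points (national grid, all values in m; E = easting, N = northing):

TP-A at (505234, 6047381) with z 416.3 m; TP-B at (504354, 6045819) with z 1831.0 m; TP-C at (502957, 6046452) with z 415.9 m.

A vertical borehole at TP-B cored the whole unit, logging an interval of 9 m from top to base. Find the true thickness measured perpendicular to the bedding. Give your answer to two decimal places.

5.57 m

Two edge vectors: TP-A→TP-B = (-880, -1562, 1414.7), TP-A→TP-C = (-2277, -929, -0.4).
Normal n = (TP-A→TP-B) × (TP-A→TP-C) = (1314881.1, -3221623.9, -2739154).
So ∂z/∂E = −n_x/n_z = 0.48003 and ∂z/∂N = −n_y/n_z = −1.17614.
|∇z| = √(a²+b²) = 1.27033, so dip δ = arctan(1.27033) = 51.79°.
True thickness = vertical thickness × cos δ = 9 × cos 51.79° = 5.57 m.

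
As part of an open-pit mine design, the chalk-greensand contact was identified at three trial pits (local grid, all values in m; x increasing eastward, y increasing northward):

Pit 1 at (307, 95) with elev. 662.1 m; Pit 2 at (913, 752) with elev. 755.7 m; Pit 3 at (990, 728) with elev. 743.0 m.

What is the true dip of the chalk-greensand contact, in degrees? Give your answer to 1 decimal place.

13.9°

Two edge vectors: Pit 1→Pit 2 = (606, 657, 93.6), Pit 1→Pit 3 = (683, 633, 80.9).
Normal n = (Pit 1→Pit 2) × (Pit 1→Pit 3) = (-6097.5, 14903.4, -65133).
So ∂z/∂x = −n_x/n_z = −0.09362 and ∂z/∂y = −n_y/n_z = 0.22881.
Gradient magnitude |∇z| = √(a² + b²) = √(0.00876 + 0.05236) = 0.24723.
True dip = arctan(0.24723) = 13.9°, dipping toward SSE (azimuth ≈ 158°).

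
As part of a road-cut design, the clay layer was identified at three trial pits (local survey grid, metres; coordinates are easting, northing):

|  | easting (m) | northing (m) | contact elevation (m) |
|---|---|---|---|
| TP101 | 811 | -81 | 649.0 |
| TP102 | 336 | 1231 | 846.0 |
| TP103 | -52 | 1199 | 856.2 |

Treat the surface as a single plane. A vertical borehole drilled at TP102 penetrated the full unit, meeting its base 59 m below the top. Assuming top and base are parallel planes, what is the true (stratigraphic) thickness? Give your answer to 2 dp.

Two edge vectors: TP101→TP102 = (-475, 1312, 197), TP101→TP103 = (-863, 1280, 207.2).
Normal n = (TP101→TP102) × (TP101→TP103) = (19686.4, -71591, 524256).
So ∂z/∂easting = −n_x/n_z = −0.03755 and ∂z/∂northing = −n_y/n_z = 0.13656.
|∇z| = √(a²+b²) = 0.14163, so dip δ = arctan(0.14163) = 8.06°.
True thickness = vertical thickness × cos δ = 59 × cos 8.06° = 58.42 m.

58.42 m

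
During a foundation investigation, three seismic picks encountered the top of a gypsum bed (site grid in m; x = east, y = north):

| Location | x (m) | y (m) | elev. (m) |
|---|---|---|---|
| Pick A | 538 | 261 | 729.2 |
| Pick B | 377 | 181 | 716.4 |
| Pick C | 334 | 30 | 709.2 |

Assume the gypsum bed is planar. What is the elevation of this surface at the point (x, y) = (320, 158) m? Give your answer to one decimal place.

Let the plane be z = a·x + b·y + c.
Pick B−Pick A: −161a − 80b = −12.8;  Pick C−Pick A: −204a − 231b = −20.
Solving gives a = 0.06501, b = 0.02917.
Then c = 729.2 − a·538 − b·261 = 686.61.
At (320, 158): z = 20.8 + 4.6 + 686.61 = 712.0 m.

712.0 m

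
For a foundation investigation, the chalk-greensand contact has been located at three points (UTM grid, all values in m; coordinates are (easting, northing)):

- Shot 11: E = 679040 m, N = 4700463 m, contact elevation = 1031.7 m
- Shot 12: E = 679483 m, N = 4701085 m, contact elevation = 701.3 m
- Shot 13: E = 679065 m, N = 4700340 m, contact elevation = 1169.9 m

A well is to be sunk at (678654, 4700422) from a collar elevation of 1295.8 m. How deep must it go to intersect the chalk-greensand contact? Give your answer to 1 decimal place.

Let the plane be z = a·E + b·N + c.
Shot 12−Shot 11: 443a + 622b = −330.4;  Shot 13−Shot 11: 25a − 123b = 138.2.
Solving gives a = 0.647085195, b = −0.992055855.
Then c = 1031.7 − a·679040 − b·4700463 = 4224756.81.
At (678654, 4700422): z_contact = 439146.96 − 4663081.16 + 4224756.81 = 822.60 m.
Depth below ground = 1295.8 − 822.60 = 473.2 m.

473.2 m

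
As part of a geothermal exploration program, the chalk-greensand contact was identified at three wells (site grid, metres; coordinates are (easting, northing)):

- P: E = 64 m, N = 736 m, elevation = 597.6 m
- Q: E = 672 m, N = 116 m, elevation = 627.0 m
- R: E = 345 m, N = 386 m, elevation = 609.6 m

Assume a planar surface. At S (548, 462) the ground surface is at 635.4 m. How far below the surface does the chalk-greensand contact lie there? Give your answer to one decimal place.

Let the plane be z = a·E + b·N + c.
Q−P: 608a − 620b = 29.4;  R−P: 281a − 350b = 12.
Solving gives a = 0.07387, b = 0.02502.
Then c = 597.6 − a·64 − b·736 = 574.45.
At (548, 462): z_contact = 40.48 + 11.56 + 574.45 = 626.50 m.
Depth below ground = 635.4 − 626.50 = 8.9 m.

8.9 m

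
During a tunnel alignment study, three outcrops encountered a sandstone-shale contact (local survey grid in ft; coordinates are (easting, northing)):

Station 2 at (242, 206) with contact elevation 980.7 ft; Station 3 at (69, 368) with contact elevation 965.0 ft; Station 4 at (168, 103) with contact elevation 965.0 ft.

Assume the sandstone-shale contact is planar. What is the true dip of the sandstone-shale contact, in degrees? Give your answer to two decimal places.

8.47°

Two edge vectors: Station 2→Station 3 = (-173, 162, -15.7), Station 2→Station 4 = (-74, -103, -15.7).
Normal n = (Station 2→Station 3) × (Station 2→Station 4) = (-4160.5, -1554.3, 29807).
So ∂z/∂E = −n_x/n_z = 0.13958 and ∂z/∂N = −n_y/n_z = 0.05215.
Gradient magnitude |∇z| = √(a² + b²) = √(0.01948 + 0.00272) = 0.14900.
True dip = arctan(0.14900) = 8.47°, dipping toward WSW (azimuth ≈ 250°).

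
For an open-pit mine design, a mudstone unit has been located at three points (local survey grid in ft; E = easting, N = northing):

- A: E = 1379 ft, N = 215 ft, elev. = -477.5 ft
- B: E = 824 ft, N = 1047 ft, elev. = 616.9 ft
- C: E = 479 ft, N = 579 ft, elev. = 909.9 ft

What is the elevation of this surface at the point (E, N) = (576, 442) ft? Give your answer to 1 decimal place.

721.9 ft

Let the plane be z = a·E + b·N + c.
B−A: −555a + 832b = 1094.4;  C−A: −900a + 364b = 1387.4.
Solving gives a = −1.382558, b = 0.393125.
Then c = -477.5 − a·1379 − b·215 = 1344.53.
At (576, 442): z = −796.4 + 173.8 + 1344.53 = 721.9 ft.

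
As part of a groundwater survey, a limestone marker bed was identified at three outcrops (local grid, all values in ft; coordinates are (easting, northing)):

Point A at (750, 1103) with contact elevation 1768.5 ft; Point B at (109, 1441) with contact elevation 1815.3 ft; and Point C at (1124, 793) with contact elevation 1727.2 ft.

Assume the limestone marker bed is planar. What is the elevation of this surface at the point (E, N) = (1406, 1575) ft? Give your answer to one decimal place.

Let the plane be z = a·E + b·N + c.
Point B−Point A: −641a + 338b = 46.8;  Point C−Point A: 374a − 310b = −41.3.
Solving gives a = −0.007588, b = 0.124071.
Then c = 1768.5 − a·750 − b·1103 = 1637.34.
At (1406, 1575): z = −10.7 + 195.4 + 1637.34 = 1822.1 ft.

1822.1 ft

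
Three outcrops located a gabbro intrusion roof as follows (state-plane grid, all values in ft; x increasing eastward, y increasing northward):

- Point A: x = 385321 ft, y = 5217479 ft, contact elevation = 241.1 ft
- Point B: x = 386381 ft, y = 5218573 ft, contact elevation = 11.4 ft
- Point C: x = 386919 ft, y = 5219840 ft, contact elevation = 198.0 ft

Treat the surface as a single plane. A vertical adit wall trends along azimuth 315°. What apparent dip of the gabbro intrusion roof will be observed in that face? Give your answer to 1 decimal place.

37.4°

Let the plane be z = a·x + b·y + c.
Point B−Point A: 1060a + 1094b = −229.7;  Point C−Point A: 1598a + 2361b = −43.1.
Solving gives a = −0.65633, b = 0.42597.
Unit vector along 315° is (sin 315°, cos 315°) = (-0.7071, 0.7071).
Slope in that direction = a·(-0.7071) + b·(0.7071) = 0.76531.
Apparent dip = arctan|0.76531| = 37.4° (true dip is 38.0°, so apparent ≤ true as expected).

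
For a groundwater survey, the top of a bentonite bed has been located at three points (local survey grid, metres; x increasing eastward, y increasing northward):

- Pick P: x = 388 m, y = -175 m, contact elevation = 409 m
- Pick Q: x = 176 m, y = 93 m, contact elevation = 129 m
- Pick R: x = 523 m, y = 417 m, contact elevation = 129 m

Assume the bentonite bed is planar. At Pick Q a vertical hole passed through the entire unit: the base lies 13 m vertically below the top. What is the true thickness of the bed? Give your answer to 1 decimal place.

10.0 m

Let the plane be z = a·x + b·y + c.
Pick Q−Pick P: −212a + 268b = −280;  Pick R−Pick P: 135a + 592b = −280.
Solving gives a = 0.56109, b = −0.60093.
|∇z| = √(a²+b²) = 0.82215, so dip δ = arctan(0.82215) = 39.43°.
True thickness = vertical thickness × cos δ = 13 × cos 39.43° = 10.0 m.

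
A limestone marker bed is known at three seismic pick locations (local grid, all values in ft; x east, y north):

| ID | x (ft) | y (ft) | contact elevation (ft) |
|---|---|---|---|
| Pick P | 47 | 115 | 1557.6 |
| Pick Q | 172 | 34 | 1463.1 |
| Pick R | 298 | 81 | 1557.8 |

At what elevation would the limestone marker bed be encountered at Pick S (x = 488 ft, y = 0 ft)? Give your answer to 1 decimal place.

Let the plane be z = a·x + b·y + c.
Pick Q−Pick P: 125a − 81b = −94.5;  Pick R−Pick P: 251a − 34b = 0.2.
Solving gives a = 0.20081, b = 1.47656.
Then c = 1557.6 − a·47 − b·115 = 1378.36.
At (488, 0): z = 98.0 + 0.0 + 1378.36 = 1476.4 ft.

1476.4 ft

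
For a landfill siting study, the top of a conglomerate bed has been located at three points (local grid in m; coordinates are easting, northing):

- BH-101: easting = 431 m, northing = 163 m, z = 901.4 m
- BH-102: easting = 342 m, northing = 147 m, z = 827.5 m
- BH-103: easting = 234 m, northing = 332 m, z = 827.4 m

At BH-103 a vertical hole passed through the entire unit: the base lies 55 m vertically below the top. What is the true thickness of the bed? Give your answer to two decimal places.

41.49 m

Let the plane be z = a·easting + b·northing + c.
BH-102−BH-101: −89a − 16b = −73.9;  BH-103−BH-101: −197a + 169b = −74.
Solving gives a = 0.75156, b = 0.43821.
|∇z| = √(a²+b²) = 0.86998, so dip δ = arctan(0.86998) = 41.02°.
True thickness = vertical thickness × cos δ = 55 × cos 41.02° = 41.49 m.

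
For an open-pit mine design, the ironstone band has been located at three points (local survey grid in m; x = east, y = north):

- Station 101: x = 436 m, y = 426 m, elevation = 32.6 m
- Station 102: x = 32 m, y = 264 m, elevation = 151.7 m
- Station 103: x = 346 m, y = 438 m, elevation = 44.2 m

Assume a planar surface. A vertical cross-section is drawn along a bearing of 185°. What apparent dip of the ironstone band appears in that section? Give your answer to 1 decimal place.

18.0°

Two edge vectors: Station 101→Station 102 = (-404, -162, 119.1), Station 101→Station 103 = (-90, 12, 11.6).
Normal n = (Station 101→Station 102) × (Station 101→Station 103) = (-3308.4, -6032.6, -19428).
So ∂z/∂x = −n_x/n_z = −0.17029 and ∂z/∂y = −n_y/n_z = −0.31051.
Unit vector along 185° is (sin 185°, cos 185°) = (-0.0872, -0.9962).
Slope in that direction = a·(-0.0872) + b·(-0.9962) = 0.32417.
Apparent dip = arctan|0.32417| = 18.0° (true dip is 19.5°, so apparent ≤ true as expected).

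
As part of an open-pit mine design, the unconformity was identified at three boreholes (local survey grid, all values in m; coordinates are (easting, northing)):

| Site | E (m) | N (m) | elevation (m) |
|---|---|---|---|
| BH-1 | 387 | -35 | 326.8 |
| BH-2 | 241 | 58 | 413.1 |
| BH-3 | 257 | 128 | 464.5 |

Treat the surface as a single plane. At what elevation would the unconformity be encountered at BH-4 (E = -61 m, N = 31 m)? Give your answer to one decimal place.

425.1 m

Let the plane be z = a·E + b·N + c.
BH-2−BH-1: −146a + 93b = 86.3;  BH-3−BH-1: −130a + 163b = 137.7.
Solving gives a = −0.10769, b = 0.75890.
Then c = 326.8 − a·387 − b·-35 = 395.04.
At (-61, 31): z = 6.6 + 23.5 + 395.04 = 425.1 m.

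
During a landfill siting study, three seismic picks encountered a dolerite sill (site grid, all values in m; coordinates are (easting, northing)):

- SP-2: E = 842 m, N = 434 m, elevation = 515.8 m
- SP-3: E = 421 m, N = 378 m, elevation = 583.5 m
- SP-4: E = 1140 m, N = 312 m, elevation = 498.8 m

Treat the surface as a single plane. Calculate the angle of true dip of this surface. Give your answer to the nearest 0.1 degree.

Two edge vectors: SP-2→SP-3 = (-421, -56, 67.7), SP-2→SP-4 = (298, -122, -17).
Normal n = (SP-2→SP-3) × (SP-2→SP-4) = (9211.4, 13017.6, 68050).
So ∂z/∂E = −n_x/n_z = −0.13536 and ∂z/∂N = −n_y/n_z = −0.19129.
Gradient magnitude |∇z| = √(a² + b²) = √(0.01832 + 0.03659) = 0.23434.
True dip = arctan(0.23434) = 13.2°, dipping toward NE (azimuth ≈ 035°).

13.2°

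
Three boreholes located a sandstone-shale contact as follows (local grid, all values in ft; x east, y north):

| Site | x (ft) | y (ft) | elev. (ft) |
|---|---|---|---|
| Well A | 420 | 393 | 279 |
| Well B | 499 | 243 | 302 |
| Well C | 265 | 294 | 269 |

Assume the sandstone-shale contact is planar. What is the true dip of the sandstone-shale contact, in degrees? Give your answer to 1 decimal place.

8.6°

Let the plane be z = a·x + b·y + c.
Well B−Well A: 79a − 150b = 23;  Well C−Well A: −155a − 99b = −10.
Solving gives a = 0.12156, b = −0.08931.
Gradient magnitude |∇z| = √(a² + b²) = √(0.01478 + 0.00798) = 0.15084.
True dip = arctan(0.15084) = 8.6°, dipping toward NW (azimuth ≈ 306°).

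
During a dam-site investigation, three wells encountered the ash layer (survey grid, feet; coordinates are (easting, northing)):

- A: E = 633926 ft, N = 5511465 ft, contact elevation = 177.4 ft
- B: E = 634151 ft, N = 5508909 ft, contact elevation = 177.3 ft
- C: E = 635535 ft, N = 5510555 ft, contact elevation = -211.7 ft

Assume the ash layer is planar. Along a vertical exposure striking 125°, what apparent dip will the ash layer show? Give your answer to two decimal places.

Let the plane be z = a·E + b·N + c.
B−A: 225a − 2556b = −0.1;  C−A: 1609a − 910b = −389.1.
Solving gives a = −0.25447, b = −0.02236.
Unit vector along 125° is (sin 125°, cos 125°) = (0.8192, -0.5736).
Slope in that direction = a·(0.8192) + b·(-0.5736) = −0.19563.
Apparent dip = arctan|0.19563| = 11.07° (true dip is 14.3°, so apparent ≤ true as expected).

11.07°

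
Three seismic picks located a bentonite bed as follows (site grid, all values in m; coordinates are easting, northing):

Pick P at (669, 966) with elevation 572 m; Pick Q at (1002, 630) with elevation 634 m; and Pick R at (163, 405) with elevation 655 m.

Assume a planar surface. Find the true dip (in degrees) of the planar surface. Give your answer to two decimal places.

Let the plane be z = a·easting + b·northing + c.
Pick Q−Pick P: 333a − 336b = 62;  Pick R−Pick P: −506a − 561b = 83.
Solving gives a = 0.01932, b = −0.16538.
Gradient magnitude |∇z| = √(a² + b²) = √(0.00037 + 0.02735) = 0.16650.
True dip = arctan(0.16650) = 9.45°, dipping toward N (azimuth ≈ 353°).

9.45°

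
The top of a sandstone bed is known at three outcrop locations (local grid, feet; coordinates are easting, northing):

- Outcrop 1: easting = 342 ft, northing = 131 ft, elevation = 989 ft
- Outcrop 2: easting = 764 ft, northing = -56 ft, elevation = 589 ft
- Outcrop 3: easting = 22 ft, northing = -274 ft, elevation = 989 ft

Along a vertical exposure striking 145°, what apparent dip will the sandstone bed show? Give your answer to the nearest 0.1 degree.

Let the plane be z = a·easting + b·northing + c.
Outcrop 2−Outcrop 1: 422a − 187b = −400;  Outcrop 3−Outcrop 1: −320a − 405b = 0.
Solving gives a = −0.70206, b = 0.55471.
Unit vector along 145° is (sin 145°, cos 145°) = (0.5736, -0.8192).
Slope in that direction = a·(0.5736) + b·(-0.8192) = −0.85708.
Apparent dip = arctan|0.85708| = 40.6° (true dip is 41.8°, so apparent ≤ true as expected).

40.6°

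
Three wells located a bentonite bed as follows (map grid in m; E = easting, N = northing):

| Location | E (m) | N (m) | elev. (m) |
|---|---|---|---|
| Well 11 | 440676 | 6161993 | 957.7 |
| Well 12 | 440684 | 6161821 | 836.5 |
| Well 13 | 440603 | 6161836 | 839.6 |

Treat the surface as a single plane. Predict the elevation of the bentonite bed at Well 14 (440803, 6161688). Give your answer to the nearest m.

753 m

Two edge vectors: Well 11→Well 12 = (8, -172, -121.2), Well 11→Well 13 = (-73, -157, -118.1).
Normal n = (Well 11→Well 12) × (Well 11→Well 13) = (1284.8, 9792.4, -13812).
So ∂z/∂E = −n_x/n_z = 0.09302056 and ∂z/∂N = −n_y/n_z = 0.70897770.
Intercept c from Well 11: 957.7 − 40991.93 − 4368715.63 = −4408749.86.
At (440803, 6161688): z = 41003.7 + 4368499.4 − 4408749.86 = 753.3 m.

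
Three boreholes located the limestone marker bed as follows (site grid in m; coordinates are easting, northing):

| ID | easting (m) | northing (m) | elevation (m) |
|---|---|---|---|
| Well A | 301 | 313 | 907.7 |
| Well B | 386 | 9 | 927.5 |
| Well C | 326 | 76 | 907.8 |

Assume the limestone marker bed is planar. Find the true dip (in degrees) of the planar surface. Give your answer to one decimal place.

20.5°

Let the plane be z = a·easting + b·northing + c.
Well B−Well A: 85a − 304b = 19.8;  Well C−Well A: 25a − 237b = 0.1.
Solving gives a = 0.37164, b = 0.03878.
Gradient magnitude |∇z| = √(a² + b²) = √(0.13811 + 0.00150) = 0.37366.
True dip = arctan(0.37366) = 20.5°, dipping toward W (azimuth ≈ 264°).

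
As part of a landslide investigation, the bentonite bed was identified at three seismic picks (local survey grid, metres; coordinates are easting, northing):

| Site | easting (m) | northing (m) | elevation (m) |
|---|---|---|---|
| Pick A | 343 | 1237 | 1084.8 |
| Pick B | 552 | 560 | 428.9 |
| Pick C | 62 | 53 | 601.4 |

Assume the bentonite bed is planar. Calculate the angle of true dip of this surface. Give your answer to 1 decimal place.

50.6°

Two edge vectors: Pick A→Pick B = (209, -677, -655.9), Pick A→Pick C = (-281, -1184, -483.4).
Normal n = (Pick A→Pick B) × (Pick A→Pick C) = (-449323.8, 285338.5, -437693).
So ∂z/∂easting = −n_x/n_z = −1.02657 and ∂z/∂northing = −n_y/n_z = 0.65191.
Gradient magnitude |∇z| = √(a² + b²) = √(1.05385 + 0.42499) = 1.21608.
True dip = arctan(1.21608) = 50.6°, dipping toward ESE (azimuth ≈ 122°).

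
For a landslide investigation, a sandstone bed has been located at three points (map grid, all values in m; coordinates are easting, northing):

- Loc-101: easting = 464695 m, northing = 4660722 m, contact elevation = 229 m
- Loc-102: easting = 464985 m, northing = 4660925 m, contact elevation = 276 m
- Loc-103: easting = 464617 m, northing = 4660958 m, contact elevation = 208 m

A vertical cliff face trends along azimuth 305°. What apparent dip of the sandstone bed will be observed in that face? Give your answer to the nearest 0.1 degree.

Two edge vectors: Loc-101→Loc-102 = (290, 203, 47), Loc-101→Loc-103 = (-78, 236, -21).
Normal n = (Loc-101→Loc-102) × (Loc-101→Loc-103) = (-15355, 2424, 84274).
So ∂z/∂easting = −n_x/n_z = 0.18220 and ∂z/∂northing = −n_y/n_z = −0.02876.
Unit vector along 305° is (sin 305°, cos 305°) = (-0.8192, 0.5736).
Slope in that direction = a·(-0.8192) + b·(0.5736) = −0.16575.
Apparent dip = arctan|0.16575| = 9.4° (true dip is 10.5°, so apparent ≤ true as expected).

9.4°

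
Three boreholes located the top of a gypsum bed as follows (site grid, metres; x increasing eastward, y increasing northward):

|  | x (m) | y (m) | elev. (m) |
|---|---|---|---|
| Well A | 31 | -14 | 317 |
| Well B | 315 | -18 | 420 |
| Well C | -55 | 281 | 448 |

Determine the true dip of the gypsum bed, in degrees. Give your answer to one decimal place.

33.6°

Two edge vectors: Well A→Well B = (284, -4, 103), Well A→Well C = (-86, 295, 131).
Normal n = (Well A→Well B) × (Well A→Well C) = (-30909, -46062, 83436).
So ∂z/∂x = −n_x/n_z = 0.37045 and ∂z/∂y = −n_y/n_z = 0.55206.
Gradient magnitude |∇z| = √(a² + b²) = √(0.13723 + 0.30477) = 0.66484.
True dip = arctan(0.66484) = 33.6°, dipping toward SW (azimuth ≈ 214°).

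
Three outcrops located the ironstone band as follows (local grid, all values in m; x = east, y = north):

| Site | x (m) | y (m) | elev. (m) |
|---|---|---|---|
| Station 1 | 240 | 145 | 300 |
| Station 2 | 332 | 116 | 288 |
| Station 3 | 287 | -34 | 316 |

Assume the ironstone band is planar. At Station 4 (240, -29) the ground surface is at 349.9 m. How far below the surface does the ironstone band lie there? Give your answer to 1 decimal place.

Two edge vectors: Station 1→Station 2 = (92, -29, -12), Station 1→Station 3 = (47, -179, 16).
Normal n = (Station 1→Station 2) × (Station 1→Station 3) = (-2612, -2036, -15105).
So ∂z/∂x = −n_x/n_z = −0.17292 and ∂z/∂y = −n_y/n_z = −0.13479.
Intercept c from Station 1: 300 + 41.50 + 19.54 = 361.05.
At (240, -29): z_contact = −41.50 + 3.91 + 361.05 = 323.45 m.
Depth below ground = 349.9 − 323.45 = 26.4 m.

26.4 m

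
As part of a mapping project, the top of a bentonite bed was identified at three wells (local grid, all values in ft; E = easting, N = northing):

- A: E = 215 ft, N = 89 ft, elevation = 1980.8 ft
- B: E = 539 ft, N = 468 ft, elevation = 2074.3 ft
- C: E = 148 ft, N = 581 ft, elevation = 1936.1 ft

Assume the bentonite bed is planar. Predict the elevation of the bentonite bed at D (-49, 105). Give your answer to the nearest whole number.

Let the plane be z = a·E + b·N + c.
B−A: 324a + 379b = 93.5;  C−A: −67a + 492b = −44.7.
Solving gives a = 0.34060, b = −0.04447.
Then c = 1980.8 − a·215 − b·89 = 1911.53.
At (-49, 105): z = −16.7 − 4.7 + 1911.53 = 1890.2 ft.

1890 ft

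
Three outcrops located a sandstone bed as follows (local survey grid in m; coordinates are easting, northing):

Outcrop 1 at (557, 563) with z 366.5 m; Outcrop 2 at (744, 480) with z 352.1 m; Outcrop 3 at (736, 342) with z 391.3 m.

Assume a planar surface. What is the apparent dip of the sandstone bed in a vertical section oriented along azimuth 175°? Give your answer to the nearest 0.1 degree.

Let the plane be z = a·easting + b·northing + c.
Outcrop 2−Outcrop 1: 187a − 83b = −14.4;  Outcrop 3−Outcrop 1: 179a − 221b = 24.8.
Solving gives a = −0.19799, b = −0.27258.
Unit vector along 175° is (sin 175°, cos 175°) = (0.0872, -0.9962).
Slope in that direction = a·(0.0872) + b·(-0.9962) = 0.25429.
Apparent dip = arctan|0.25429| = 14.3° (true dip is 18.6°, so apparent ≤ true as expected).

14.3°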